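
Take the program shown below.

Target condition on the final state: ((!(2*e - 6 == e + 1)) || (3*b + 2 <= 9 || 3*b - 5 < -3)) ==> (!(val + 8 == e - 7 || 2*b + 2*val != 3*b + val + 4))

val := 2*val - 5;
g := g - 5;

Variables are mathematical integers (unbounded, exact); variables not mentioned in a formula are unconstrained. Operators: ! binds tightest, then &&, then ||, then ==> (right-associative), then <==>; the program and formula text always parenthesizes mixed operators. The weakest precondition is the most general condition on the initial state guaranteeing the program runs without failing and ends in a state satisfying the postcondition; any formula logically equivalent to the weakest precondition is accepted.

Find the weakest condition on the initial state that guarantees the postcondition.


Working backward. After the program, the postcondition ((!(2*e - 6 == e + 1)) || (3*b + 2 <= 9 || 3*b - 5 < -3)) ==> (!(val + 8 == e - 7 || 2*b + 2*val != 3*b + val + 4)) must hold; in canonical form it is ((!(e == 7)) || 3*b <= 7 || 3*b < 2) ==> (!(val == e - 15 || val != b + 4)).
Before g := g - 5: ((!(e == 7)) || 3*b <= 7 || 3*b < 2) ==> (!(val == e - 15 || val != b + 4))
Before val := 2*val - 5: ((!(e == 7)) || 3*b <= 7 || 3*b < 2) ==> (!(2*val == e - 10 || 2*val != b + 9))
Answer: WP = ((!(e == 7)) || 3*b <= 7 || 3*b < 2) ==> (!(2*val == e - 10 || 2*val != b + 9))


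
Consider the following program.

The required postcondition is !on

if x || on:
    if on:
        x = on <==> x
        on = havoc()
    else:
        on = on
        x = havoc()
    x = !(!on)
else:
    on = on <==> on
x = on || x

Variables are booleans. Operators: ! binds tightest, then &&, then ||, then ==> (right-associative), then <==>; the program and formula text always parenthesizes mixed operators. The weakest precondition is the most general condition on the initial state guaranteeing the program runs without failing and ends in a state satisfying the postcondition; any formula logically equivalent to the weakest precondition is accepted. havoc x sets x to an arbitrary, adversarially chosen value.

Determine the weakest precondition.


Working backward. After the program, !on must hold.
Before x := on || x: !on
Then branch requires !on; else branch requires false.
Before the if: ((x || on) ==> (!on)) && (x || on)
Answer: WP = ((x || on) ==> (!on)) && (x || on)


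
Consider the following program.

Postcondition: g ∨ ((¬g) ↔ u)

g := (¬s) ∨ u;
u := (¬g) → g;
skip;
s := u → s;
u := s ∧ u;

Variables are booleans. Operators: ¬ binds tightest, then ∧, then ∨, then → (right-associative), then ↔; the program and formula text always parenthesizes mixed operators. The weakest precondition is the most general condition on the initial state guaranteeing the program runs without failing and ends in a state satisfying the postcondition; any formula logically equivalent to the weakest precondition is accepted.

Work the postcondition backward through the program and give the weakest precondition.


Working backward. After the program, g ∨ ((¬g) ↔ u) must hold.
Before u := s ∧ u: g ∨ ((¬g) ↔ (s ∧ u))
Before s := u → s: g ∨ ((¬g) ↔ ((u → s) ∧ u))
Before skip: g ∨ ((¬g) ↔ ((u → s) ∧ u))
Before u := (¬g) → g: g ∨ ((¬g) ↔ ((((¬g) → g) → s) ∧ ((¬g) → g)))
Before g := (¬s) ∨ u: (¬s) ∨ u ∨ ((¬((¬s) ∨ u)) ↔ ((((¬((¬s) ∨ u)) → ((¬s) ∨ u)) → s) ∧ ((¬((¬s) ∨ u)) → ((¬s) ∨ u))))
Answer: WP = (¬s) ∨ u ∨ ((¬((¬s) ∨ u)) ↔ ((((¬((¬s) ∨ u)) → ((¬s) ∨ u)) → s) ∧ ((¬((¬s) ∨ u)) → ((¬s) ∨ u))))


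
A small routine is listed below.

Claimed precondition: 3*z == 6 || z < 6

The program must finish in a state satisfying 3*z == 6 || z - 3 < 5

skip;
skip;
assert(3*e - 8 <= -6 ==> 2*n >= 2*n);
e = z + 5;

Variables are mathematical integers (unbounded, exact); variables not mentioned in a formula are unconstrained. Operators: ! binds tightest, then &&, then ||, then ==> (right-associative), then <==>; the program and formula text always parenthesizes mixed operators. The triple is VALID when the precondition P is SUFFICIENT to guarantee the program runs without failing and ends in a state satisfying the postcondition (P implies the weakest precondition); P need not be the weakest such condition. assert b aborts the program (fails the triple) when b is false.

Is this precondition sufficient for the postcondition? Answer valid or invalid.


Working backward. After the program, the postcondition 3*z == 6 || z - 3 < 5 must hold; in canonical form it is 3*z == 6 || z < 8.
Before e := z + 5: 3*z == 6 || z < 8
Before assert 3*e - 8 <= -6 ==> 2*n >= 2*n: 3*z == 6 || z < 8
Before skip: 3*z == 6 || z < 8
Before skip: 3*z == 6 || z < 8
The weakest precondition is 3*z == 6 || z < 8.
Check whether 3*z == 6 || z < 6 implies it.
Every state satisfying the precondition satisfies the weakest precondition: the implication holds.
Answer: valid


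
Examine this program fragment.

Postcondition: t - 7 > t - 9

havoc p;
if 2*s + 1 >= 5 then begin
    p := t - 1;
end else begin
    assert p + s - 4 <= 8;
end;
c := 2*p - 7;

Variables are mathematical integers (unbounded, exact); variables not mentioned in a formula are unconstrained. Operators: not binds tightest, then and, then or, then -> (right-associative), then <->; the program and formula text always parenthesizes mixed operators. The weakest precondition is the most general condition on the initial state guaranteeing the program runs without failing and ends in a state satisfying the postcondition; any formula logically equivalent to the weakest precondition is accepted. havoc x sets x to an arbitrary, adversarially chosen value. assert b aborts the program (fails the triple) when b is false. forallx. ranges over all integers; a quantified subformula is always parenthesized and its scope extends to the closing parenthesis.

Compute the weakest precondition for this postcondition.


Working backward. After the program, the postcondition t - 7 > t - 9 must hold; in canonical form it is true.
Before c := 2*p - 7: true
Then branch requires true; else branch requires p + s <= 12.
Before the if: (not (2*s >= 4)) -> p + s <= 12
Before havoc p: forall p_1. ((not (2*s >= 4)) -> p_1 + s <= 12)
Answer: WP = forall p_1. ((not (2*s >= 4)) -> p_1 + s <= 12)


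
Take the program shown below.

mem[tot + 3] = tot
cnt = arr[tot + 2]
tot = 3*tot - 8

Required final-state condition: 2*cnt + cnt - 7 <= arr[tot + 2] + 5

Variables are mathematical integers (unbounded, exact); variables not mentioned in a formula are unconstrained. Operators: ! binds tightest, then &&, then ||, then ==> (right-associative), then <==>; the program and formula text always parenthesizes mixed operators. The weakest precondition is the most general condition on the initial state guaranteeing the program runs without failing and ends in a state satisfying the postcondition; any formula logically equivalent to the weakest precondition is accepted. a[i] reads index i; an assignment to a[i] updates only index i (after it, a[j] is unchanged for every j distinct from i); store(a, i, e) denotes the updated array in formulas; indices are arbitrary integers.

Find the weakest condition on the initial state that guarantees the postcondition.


Working backward. After the program, the postcondition 2*cnt + cnt - 7 <= arr[tot + 2] + 5 must hold; in canonical form it is 3*cnt <= arr[tot + 2] + 12.
Before tot := 3*tot - 8: 3*cnt <= arr[3*tot - 6] + 12
Before cnt := arr[tot + 2]: 3*arr[tot + 2] <= arr[3*tot - 6] + 12
Before mem[tot + 3] := tot: 3*arr[tot + 2] <= arr[3*tot - 6] + 12
Answer: WP = 3*arr[tot + 2] <= arr[3*tot - 6] + 12


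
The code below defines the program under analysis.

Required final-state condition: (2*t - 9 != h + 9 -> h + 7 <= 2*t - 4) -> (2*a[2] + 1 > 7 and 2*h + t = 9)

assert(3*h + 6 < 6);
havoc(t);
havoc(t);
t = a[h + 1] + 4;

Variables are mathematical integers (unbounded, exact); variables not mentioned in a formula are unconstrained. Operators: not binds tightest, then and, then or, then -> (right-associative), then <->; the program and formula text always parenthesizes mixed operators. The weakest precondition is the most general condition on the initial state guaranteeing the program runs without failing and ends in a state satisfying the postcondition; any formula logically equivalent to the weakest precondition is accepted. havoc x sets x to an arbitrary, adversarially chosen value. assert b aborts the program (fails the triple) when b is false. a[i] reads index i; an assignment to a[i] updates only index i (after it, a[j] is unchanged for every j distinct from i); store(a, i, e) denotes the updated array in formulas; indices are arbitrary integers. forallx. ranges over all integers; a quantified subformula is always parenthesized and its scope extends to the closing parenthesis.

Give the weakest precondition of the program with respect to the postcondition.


Working backward. After the program, the postcondition (2*t - 9 != h + 9 -> h + 7 <= 2*t - 4) -> (2*a[2] + 1 > 7 and 2*h + t = 9) must hold; in canonical form it is (2*t != h + 18 -> h <= 2*t - 11) -> (2*a[2] > 6 and 2*h + t = 9).
Before t := a[h + 1] + 4: (2*a[h + 1] != h + 10 -> h <= 2*a[h + 1] - 3) -> (2*a[2] > 6 and a[h + 1] + 2*h = 5)
Before havoc t: (2*a[h + 1] != h + 10 -> h <= 2*a[h + 1] - 3) -> (2*a[2] > 6 and a[h + 1] + 2*h = 5)
Before havoc t: (2*a[h + 1] != h + 10 -> h <= 2*a[h + 1] - 3) -> (2*a[2] > 6 and a[h + 1] + 2*h = 5)
Before assert 3*h + 6 < 6: 3*h < 0 and ((2*a[h + 1] != h + 10 -> h <= 2*a[h + 1] - 3) -> (2*a[2] > 6 and a[h + 1] + 2*h = 5))
Answer: WP = 3*h < 0 and ((2*a[h + 1] != h + 10 -> h <= 2*a[h + 1] - 3) -> (2*a[2] > 6 and a[h + 1] + 2*h = 5))


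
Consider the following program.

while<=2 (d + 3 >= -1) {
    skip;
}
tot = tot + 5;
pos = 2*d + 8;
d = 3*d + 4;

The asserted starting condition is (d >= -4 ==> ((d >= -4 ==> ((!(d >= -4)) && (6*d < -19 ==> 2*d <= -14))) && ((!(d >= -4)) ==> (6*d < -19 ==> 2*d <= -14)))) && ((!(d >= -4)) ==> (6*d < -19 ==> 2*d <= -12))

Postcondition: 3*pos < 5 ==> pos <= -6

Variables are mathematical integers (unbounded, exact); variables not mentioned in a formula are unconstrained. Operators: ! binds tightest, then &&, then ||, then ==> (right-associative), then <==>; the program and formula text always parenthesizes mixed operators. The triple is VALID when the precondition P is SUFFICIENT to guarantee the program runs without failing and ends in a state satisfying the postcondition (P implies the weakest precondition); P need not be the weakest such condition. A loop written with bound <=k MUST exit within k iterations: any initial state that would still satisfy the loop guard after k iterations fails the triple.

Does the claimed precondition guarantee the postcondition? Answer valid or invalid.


Working backward. After the program, 3*pos < 5 ==> pos <= -6 must hold.
Before d := 3*d + 4: 3*pos < 5 ==> pos <= -6
Before pos := 2*d + 8: 6*d < -19 ==> 2*d <= -14
Before tot := tot + 5: 6*d < -19 ==> 2*d <= -14
Before the loop (bound <=2), unroll the exhaustion recursion (WP_0 = exit-now case; WP_j = one more guarded iteration, up to j = 2):
  WP_0: (!(d >= -4)) && (6*d < -19 ==> 2*d <= -14)
  WP_1: (d >= -4 ==> ((!(d >= -4)) && (6*d < -19 ==> 2*d <= -14))) && ((!(d >= -4)) ==> (6*d < -19 ==> 2*d <= -14))
  WP_2: (d >= -4 ==> ((d >= -4 ==> ((!(d >= -4)) && (6*d < -19 ==> 2*d <= -14))) && ((!(d >= -4)) ==> (6*d < -19 ==> 2*d <= -14)))) && ((!(d >= -4)) ==> (6*d < -19 ==> 2*d <= -14))
So before the loop: (d >= -4 ==> ((d >= -4 ==> ((!(d >= -4)) && (6*d < -19 ==> 2*d <= -14))) && ((!(d >= -4)) ==> (6*d < -19 ==> 2*d <= -14)))) && ((!(d >= -4)) ==> (6*d < -19 ==> 2*d <= -14))
The weakest precondition is (d >= -4 ==> ((d >= -4 ==> ((!(d >= -4)) && (6*d < -19 ==> 2*d <= -14))) && ((!(d >= -4)) ==> (6*d < -19 ==> 2*d <= -14)))) && ((!(d >= -4)) ==> (6*d < -19 ==> 2*d <= -14)).
Check whether (d >= -4 ==> ((d >= -4 ==> ((!(d >= -4)) && (6*d < -19 ==> 2*d <= -14))) && ((!(d >= -4)) ==> (6*d < -19 ==> 2*d <= -14)))) && ((!(d >= -4)) ==> (6*d < -19 ==> 2*d <= -12)) implies it.
Countermodel: at the initial state d = -6, the precondition holds but the weakest precondition fails.
Answer: invalid


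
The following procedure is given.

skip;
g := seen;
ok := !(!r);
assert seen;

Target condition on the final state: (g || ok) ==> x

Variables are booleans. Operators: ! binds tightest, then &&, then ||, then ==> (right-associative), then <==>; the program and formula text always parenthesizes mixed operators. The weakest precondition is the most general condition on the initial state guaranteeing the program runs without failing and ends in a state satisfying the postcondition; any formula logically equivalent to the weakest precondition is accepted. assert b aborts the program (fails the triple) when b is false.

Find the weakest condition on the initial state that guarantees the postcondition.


Working backward. After the program, (g || ok) ==> x must hold.
Before assert seen: seen && ((g || ok) ==> x)
Before ok := !(!r): seen && ((g || r) ==> x)
Before g := seen: seen && ((seen || r) ==> x)
Before skip: seen && ((seen || r) ==> x)
Answer: WP = seen && ((seen || r) ==> x)


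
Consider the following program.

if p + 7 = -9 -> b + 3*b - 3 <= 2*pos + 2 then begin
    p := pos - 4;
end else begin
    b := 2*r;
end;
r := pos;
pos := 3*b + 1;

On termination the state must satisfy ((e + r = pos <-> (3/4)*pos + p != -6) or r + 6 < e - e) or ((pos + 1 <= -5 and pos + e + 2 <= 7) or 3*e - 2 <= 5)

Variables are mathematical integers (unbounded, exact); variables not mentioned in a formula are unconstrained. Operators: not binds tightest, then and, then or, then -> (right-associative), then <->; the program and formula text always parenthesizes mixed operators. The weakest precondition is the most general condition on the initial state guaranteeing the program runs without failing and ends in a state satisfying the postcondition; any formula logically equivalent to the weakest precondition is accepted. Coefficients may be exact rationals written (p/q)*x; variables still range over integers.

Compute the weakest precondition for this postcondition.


Working backward. After the program, the postcondition ((e + r = pos <-> (3/4)*pos + p != -6) or r + 6 < e - e) or ((pos + 1 <= -5 and pos + e + 2 <= 7) or 3*e - 2 <= 5) must hold; in canonical form it is (e + r = pos <-> p + (3/4)*pos != -6) or r < -6 or (pos <= -6 and e + pos <= 5) or 3*e <= 7.
Before pos := 3*b + 1: (e + r = 3*b + 1 <-> (9/4)*b + p != -27/4) or r < -6 or (3*b <= -7 and 3*b + e <= 4) or 3*e <= 7
Before r := pos: (e + pos = 3*b + 1 <-> (9/4)*b + p != -27/4) or pos < -6 or (3*b <= -7 and 3*b + e <= 4) or 3*e <= 7
Then branch requires (e + pos = 3*b + 1 <-> (9/4)*b + pos != -11/4) or pos < -6 or (3*b <= -7 and 3*b + e <= 4) or 3*e <= 7; else branch requires (e + pos = 6*r + 1 <-> p + (9/2)*r != -27/4) or pos < -6 or (6*r <= -7 and e + 6*r <= 4) or 3*e <= 7.
Before the if: ((p = -16 -> 4*b <= 2*pos + 5) -> ((e + pos = 3*b + 1 <-> (9/4)*b + pos != -11/4) or pos < -6 or (3*b <= -7 and 3*b + e <= 4) or 3*e <= 7)) and ((not (p = -16 -> 4*b <= 2*pos + 5)) -> ((e + pos = 6*r + 1 <-> p + (9/2)*r != -27/4) or pos < -6 or (6*r <= -7 and e + 6*r <= 4) or 3*e <= 7))
Answer: WP = ((p = -16 -> 4*b <= 2*pos + 5) -> ((e + pos = 3*b + 1 <-> (9/4)*b + pos != -11/4) or pos < -6 or (3*b <= -7 and 3*b + e <= 4) or 3*e <= 7)) and ((not (p = -16 -> 4*b <= 2*pos + 5)) -> ((e + pos = 6*r + 1 <-> p + (9/2)*r != -27/4) or pos < -6 or (6*r <= -7 and e + 6*r <= 4) or 3*e <= 7))


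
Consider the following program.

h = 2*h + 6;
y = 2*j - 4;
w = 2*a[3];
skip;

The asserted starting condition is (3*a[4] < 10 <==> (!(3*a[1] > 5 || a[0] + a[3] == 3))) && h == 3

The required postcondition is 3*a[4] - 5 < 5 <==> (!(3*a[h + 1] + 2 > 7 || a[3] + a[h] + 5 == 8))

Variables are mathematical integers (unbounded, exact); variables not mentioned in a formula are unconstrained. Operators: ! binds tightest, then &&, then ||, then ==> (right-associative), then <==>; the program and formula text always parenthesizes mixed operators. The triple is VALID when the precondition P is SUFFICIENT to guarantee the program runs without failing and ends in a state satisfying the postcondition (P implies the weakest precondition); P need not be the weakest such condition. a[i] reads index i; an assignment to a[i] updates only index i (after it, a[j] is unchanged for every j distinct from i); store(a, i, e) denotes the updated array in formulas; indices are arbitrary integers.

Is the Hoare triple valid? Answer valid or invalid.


Working backward. After the program, the postcondition 3*a[4] - 5 < 5 <==> (!(3*a[h + 1] + 2 > 7 || a[3] + a[h] + 5 == 8)) must hold; in canonical form it is 3*a[4] < 10 <==> (!(3*a[h + 1] > 5 || a[3] + a[h] == 3)).
Before skip: 3*a[4] < 10 <==> (!(3*a[h + 1] > 5 || a[3] + a[h] == 3))
Before w := 2*a[3]: 3*a[4] < 10 <==> (!(3*a[h + 1] > 5 || a[3] + a[h] == 3))
Before y := 2*j - 4: 3*a[4] < 10 <==> (!(3*a[h + 1] > 5 || a[3] + a[h] == 3))
Before h := 2*h + 6: 3*a[4] < 10 <==> (!(3*a[2*h + 7] > 5 || a[2*h + 6] + a[3] == 3))
The weakest precondition is 3*a[4] < 10 <==> (!(3*a[2*h + 7] > 5 || a[2*h + 6] + a[3] == 3)).
Check whether (3*a[4] < 10 <==> (!(3*a[1] > 5 || a[0] + a[3] == 3))) && h == 3 implies it.
Countermodel: at the initial state a = {[0] = -6516, [1] = 2, [3] = 0, [4] = 15525, [12] = -30152, [13] = -6516, elsewhere -6516}, h = 3, the precondition holds but the weakest precondition fails.
Answer: invalid


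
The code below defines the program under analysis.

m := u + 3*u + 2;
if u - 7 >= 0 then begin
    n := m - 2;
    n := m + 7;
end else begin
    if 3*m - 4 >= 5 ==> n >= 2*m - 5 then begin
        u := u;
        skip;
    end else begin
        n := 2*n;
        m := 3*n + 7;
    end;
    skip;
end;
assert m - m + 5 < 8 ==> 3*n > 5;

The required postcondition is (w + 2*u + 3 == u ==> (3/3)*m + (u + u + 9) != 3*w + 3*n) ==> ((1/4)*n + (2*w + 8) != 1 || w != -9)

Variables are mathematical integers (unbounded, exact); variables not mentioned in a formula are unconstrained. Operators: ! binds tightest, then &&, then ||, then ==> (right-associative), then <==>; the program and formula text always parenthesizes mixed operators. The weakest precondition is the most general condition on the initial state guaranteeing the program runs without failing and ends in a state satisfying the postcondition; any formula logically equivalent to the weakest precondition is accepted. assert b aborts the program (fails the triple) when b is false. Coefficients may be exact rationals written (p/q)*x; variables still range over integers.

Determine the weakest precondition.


Working backward. After the program, the postcondition (w + 2*u + 3 == u ==> (3/3)*m + (u + u + 9) != 3*w + 3*n) ==> ((1/4)*n + (2*w + 8) != 1 || w != -9) must hold; in canonical form it is (u + w == -3 ==> m + 2*u != 3*n + 3*w - 9) ==> ((1/4)*n + 2*w != -7 || w != -9).
Before assert m - m + 5 < 8 ==> 3*n > 5: 3*n > 5 && ((u + w == -3 ==> m + 2*u != 3*n + 3*w - 9) ==> ((1/4)*n + 2*w != -7 || w != -9))
Then branch requires 3*m > -16 && ((u + w == -3 ==> 2*u != 2*m + 3*w + 12) ==> ((1/4)*m + 2*w != -35/4 || w != -9)); else branch requires ((3*m >= 9 ==> n >= 2*m - 5) ==> (3*n > 5 && ((u + w == -3 ==> m + 2*u != 3*n + 3*w - 9) ==> ((1/4)*n + 2*w != -7 || w != -9)))) && ((!(3*m >= 9 ==> n >= 2*m - 5)) ==> (6*n > 5 && ((u + w == -3 ==> 2*u != 3*w - 16) ==> ((1/2)*n + 2*w != -7 || w != -9)))).
Before the if: (u >= 7 ==> (3*m > -16 && ((u + w == -3 ==> 2*u != 2*m + 3*w + 12) ==> ((1/4)*m + 2*w != -35/4 || w != -9)))) && ((!(u >= 7)) ==> (((3*m >= 9 ==> n >= 2*m - 5) ==> (3*n > 5 && ((u + w == -3 ==> m + 2*u != 3*n + 3*w - 9) ==> ((1/4)*n + 2*w != -7 || w != -9)))) && ((!(3*m >= 9 ==> n >= 2*m - 5)) ==> (6*n > 5 && ((u + w == -3 ==> 2*u != 3*w - 16) ==> ((1/2)*n + 2*w != -7 || w != -9))))))
Before m := u + 3*u + 2: (u >= 7 ==> (12*u > -22 && ((u + w == -3 ==> 6*u + 3*w != -16) ==> (u + 2*w != -37/4 || w != -9)))) && ((!(u >= 7)) ==> (((12*u >= 3 ==> n >= 8*u - 1) ==> (3*n > 5 && ((u + w == -3 ==> 6*u != 3*n + 3*w - 11) ==> ((1/4)*n + 2*w != -7 || w != -9)))) && ((!(12*u >= 3 ==> n >= 8*u - 1)) ==> (6*n > 5 && ((u + w == -3 ==> 2*u != 3*w - 16) ==> ((1/2)*n + 2*w != -7 || w != -9))))))
Answer: WP = (u >= 7 ==> (12*u > -22 && ((u + w == -3 ==> 6*u + 3*w != -16) ==> (u + 2*w != -37/4 || w != -9)))) && ((!(u >= 7)) ==> (((12*u >= 3 ==> n >= 8*u - 1) ==> (3*n > 5 && ((u + w == -3 ==> 6*u != 3*n + 3*w - 11) ==> ((1/4)*n + 2*w != -7 || w != -9)))) && ((!(12*u >= 3 ==> n >= 8*u - 1)) ==> (6*n > 5 && ((u + w == -3 ==> 2*u != 3*w - 16) ==> ((1/2)*n + 2*w != -7 || w != -9))))))


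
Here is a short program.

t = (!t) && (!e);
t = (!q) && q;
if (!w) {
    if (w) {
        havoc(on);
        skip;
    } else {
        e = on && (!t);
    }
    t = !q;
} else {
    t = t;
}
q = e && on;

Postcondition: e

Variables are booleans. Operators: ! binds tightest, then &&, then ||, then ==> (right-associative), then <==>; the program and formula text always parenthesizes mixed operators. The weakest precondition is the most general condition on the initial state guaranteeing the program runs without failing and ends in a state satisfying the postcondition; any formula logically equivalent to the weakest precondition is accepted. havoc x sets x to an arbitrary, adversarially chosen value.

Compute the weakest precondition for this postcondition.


Working backward. After the program, e must hold.
Before q := e && on: e
Then branch requires (w ==> e) && ((!w) ==> (on && (!t))); else branch requires e.
Before the if: ((!w) ==> ((w ==> e) && ((!w) ==> (on && (!t))))) && (w ==> e)
Before t := (!q) && q: ((!w) ==> ((w ==> e) && ((!w) ==> on))) && (w ==> e)
Before t := (!t) && (!e): ((!w) ==> ((w ==> e) && ((!w) ==> on))) && (w ==> e)
Answer: WP = ((!w) ==> ((w ==> e) && ((!w) ==> on))) && (w ==> e)


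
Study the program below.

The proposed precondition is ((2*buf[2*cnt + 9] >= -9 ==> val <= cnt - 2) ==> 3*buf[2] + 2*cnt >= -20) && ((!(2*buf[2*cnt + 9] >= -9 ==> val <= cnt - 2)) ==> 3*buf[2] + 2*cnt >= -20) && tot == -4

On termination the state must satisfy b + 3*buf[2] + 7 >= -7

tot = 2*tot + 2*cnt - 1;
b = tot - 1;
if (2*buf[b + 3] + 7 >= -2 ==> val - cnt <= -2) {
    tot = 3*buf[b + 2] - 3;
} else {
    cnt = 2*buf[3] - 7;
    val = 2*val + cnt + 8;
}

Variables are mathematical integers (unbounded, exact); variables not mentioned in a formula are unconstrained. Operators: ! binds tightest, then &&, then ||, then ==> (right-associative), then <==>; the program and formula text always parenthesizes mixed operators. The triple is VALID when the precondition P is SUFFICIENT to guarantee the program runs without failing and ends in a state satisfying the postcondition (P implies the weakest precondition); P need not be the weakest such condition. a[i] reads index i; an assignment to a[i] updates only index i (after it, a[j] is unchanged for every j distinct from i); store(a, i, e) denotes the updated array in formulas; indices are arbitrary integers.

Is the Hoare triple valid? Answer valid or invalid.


Working backward. After the program, the postcondition b + 3*buf[2] + 7 >= -7 must hold; in canonical form it is 3*buf[2] + b >= -14.
Then branch requires 3*buf[2] + b >= -14; else branch requires 3*buf[2] + b >= -14.
Before the if: ((2*buf[b + 3] >= -9 ==> val <= cnt - 2) ==> 3*buf[2] + b >= -14) && ((!(2*buf[b + 3] >= -9 ==> val <= cnt - 2)) ==> 3*buf[2] + b >= -14)
Before b := tot - 1: ((2*buf[tot + 2] >= -9 ==> val <= cnt - 2) ==> 3*buf[2] + tot >= -13) && ((!(2*buf[tot + 2] >= -9 ==> val <= cnt - 2)) ==> 3*buf[2] + tot >= -13)
Before tot := 2*tot + 2*cnt - 1: ((2*buf[2*cnt + 2*tot + 1] >= -9 ==> val <= cnt - 2) ==> 3*buf[2] + 2*cnt + 2*tot >= -12) && ((!(2*buf[2*cnt + 2*tot + 1] >= -9 ==> val <= cnt - 2)) ==> 3*buf[2] + 2*cnt + 2*tot >= -12)
The weakest precondition is ((2*buf[2*cnt + 2*tot + 1] >= -9 ==> val <= cnt - 2) ==> 3*buf[2] + 2*cnt + 2*tot >= -12) && ((!(2*buf[2*cnt + 2*tot + 1] >= -9 ==> val <= cnt - 2)) ==> 3*buf[2] + 2*cnt + 2*tot >= -12).
Check whether ((2*buf[2*cnt + 9] >= -9 ==> val <= cnt - 2) ==> 3*buf[2] + 2*cnt >= -20) && ((!(2*buf[2*cnt + 9] >= -9 ==> val <= cnt - 2)) ==> 3*buf[2] + 2*cnt >= -20) && tot == -4 implies it.
Countermodel: at the initial state buf = {[-9] = 0, [2] = -1, [7] = -5, elsewhere -5}, cnt = -1, tot = -4, val = -2, the precondition holds but the weakest precondition fails.
Answer: invalid


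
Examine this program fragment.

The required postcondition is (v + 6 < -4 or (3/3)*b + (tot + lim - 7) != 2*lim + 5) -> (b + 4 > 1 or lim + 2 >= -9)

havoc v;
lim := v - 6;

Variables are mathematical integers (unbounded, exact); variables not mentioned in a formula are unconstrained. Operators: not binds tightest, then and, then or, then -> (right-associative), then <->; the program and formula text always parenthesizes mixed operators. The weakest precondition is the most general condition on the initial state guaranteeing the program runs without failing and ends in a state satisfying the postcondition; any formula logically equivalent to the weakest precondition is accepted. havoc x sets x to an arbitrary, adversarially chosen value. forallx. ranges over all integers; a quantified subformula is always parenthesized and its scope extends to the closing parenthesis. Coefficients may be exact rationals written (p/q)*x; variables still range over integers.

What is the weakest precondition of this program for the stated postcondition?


Working backward. After the program, the postcondition (v + 6 < -4 or (3/3)*b + (tot + lim - 7) != 2*lim + 5) -> (b + 4 > 1 or lim + 2 >= -9) must hold; in canonical form it is (v < -10 or b + tot != lim + 12) -> (b > -3 or lim >= -11).
Before lim := v - 6: (v < -10 or b + tot != v + 6) -> (b > -3 or v >= -5)
Before havoc v: forall v_1. ((v_1 < -10 or b + tot != v_1 + 6) -> (b > -3 or v_1 >= -5))
Answer: WP = forall v_1. ((v_1 < -10 or b + tot != v_1 + 6) -> (b > -3 or v_1 >= -5))


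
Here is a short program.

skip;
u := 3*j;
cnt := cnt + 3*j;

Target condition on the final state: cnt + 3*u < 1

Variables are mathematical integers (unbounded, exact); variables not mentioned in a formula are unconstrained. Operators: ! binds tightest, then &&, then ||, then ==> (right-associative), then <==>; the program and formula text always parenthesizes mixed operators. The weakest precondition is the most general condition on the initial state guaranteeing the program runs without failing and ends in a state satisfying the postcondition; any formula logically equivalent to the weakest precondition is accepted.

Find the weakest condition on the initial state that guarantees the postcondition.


Working backward. After the program, cnt + 3*u < 1 must hold.
Before cnt := cnt + 3*j: cnt + 3*j + 3*u < 1
Before u := 3*j: cnt + 12*j < 1
Before skip: cnt + 12*j < 1
Answer: WP = cnt + 12*j < 1


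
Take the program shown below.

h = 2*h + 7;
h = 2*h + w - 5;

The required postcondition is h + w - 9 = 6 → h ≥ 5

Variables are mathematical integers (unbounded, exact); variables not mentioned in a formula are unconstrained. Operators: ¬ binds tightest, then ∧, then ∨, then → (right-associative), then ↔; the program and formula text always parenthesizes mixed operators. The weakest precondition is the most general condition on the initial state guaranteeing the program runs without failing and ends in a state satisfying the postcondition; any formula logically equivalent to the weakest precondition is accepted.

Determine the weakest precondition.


Working backward. After the program, the postcondition h + w - 9 = 6 → h ≥ 5 must hold; in canonical form it is h + w = 15 → h ≥ 5.
Before h := 2*h + w - 5: 2*h + 2*w = 20 → 2*h + w ≥ 10
Before h := 2*h + 7: 4*h + 2*w = 6 → 4*h + w ≥ -4
Answer: WP = 4*h + 2*w = 6 → 4*h + w ≥ -4


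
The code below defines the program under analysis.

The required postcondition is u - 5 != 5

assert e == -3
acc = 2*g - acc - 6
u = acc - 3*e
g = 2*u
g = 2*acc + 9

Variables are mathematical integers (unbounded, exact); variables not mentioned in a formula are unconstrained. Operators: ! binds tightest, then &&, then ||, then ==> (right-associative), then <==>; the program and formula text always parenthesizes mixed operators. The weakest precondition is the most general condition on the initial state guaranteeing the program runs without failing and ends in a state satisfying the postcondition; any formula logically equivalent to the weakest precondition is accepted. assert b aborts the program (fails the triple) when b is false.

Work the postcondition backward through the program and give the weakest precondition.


Working backward. After the program, the postcondition u - 5 != 5 must hold; in canonical form it is u != 10.
Before g := 2*acc + 9: u != 10
Before g := 2*u: u != 10
Before u := acc - 3*e: acc != 3*e + 10
Before acc := 2*g - acc - 6: 2*g != acc + 3*e + 16
Before assert e == -3: e == -3 && 2*g != acc + 3*e + 16
Answer: WP = e == -3 && 2*g != acc + 3*e + 16


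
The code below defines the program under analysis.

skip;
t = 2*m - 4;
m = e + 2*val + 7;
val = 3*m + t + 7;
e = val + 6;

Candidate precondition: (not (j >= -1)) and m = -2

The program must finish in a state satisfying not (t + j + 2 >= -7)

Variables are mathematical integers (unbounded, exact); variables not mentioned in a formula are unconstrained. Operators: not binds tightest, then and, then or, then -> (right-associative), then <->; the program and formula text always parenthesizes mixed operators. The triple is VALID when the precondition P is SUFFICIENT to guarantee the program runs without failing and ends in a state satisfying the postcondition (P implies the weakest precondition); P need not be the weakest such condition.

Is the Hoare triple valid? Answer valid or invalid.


Working backward. After the program, the postcondition not (t + j + 2 >= -7) must hold; in canonical form it is not (j + t >= -9).
Before e := val + 6: not (j + t >= -9)
Before val := 3*m + t + 7: not (j + t >= -9)
Before m := e + 2*val + 7: not (j + t >= -9)
Before t := 2*m - 4: not (j + 2*m >= -5)
Before skip: not (j + 2*m >= -5)
The weakest precondition is not (j + 2*m >= -5).
Check whether (not (j >= -1)) and m = -2 implies it.
Every state satisfying the precondition satisfies the weakest precondition: the implication holds.
Answer: valid


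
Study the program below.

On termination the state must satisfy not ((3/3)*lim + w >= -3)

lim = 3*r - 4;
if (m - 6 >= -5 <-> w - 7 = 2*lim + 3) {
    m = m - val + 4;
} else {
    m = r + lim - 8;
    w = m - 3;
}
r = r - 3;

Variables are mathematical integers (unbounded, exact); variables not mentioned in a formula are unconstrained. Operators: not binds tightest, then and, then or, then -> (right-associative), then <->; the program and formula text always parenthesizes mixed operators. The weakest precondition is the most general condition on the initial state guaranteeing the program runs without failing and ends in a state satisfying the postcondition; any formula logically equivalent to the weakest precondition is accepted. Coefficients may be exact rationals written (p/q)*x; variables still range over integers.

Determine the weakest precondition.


Working backward. After the program, the postcondition not ((3/3)*lim + w >= -3) must hold; in canonical form it is not (lim + w >= -3).
Before r := r - 3: not (lim + w >= -3)
Then branch requires not (lim + w >= -3); else branch requires not (2*lim + r >= 8).
Before the if: ((m >= 1 <-> w = 2*lim + 10) -> (not (lim + w >= -3))) and ((not (m >= 1 <-> w = 2*lim + 10)) -> (not (2*lim + r >= 8)))
Before lim := 3*r - 4: ((m >= 1 <-> w = 6*r + 2) -> (not (3*r + w >= 1))) and ((not (m >= 1 <-> w = 6*r + 2)) -> (not (7*r >= 16)))
Answer: WP = ((m >= 1 <-> w = 6*r + 2) -> (not (3*r + w >= 1))) and ((not (m >= 1 <-> w = 6*r + 2)) -> (not (7*r >= 16)))


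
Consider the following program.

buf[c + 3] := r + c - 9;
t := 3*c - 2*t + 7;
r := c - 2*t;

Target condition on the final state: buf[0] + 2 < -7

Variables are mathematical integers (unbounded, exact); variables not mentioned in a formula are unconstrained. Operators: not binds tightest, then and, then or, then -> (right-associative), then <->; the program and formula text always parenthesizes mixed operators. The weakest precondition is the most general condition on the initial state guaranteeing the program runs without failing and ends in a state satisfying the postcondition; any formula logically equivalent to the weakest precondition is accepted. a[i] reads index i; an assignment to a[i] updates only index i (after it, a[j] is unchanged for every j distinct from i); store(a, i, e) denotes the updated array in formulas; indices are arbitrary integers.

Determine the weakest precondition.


Working backward. After the program, the postcondition buf[0] + 2 < -7 must hold; in canonical form it is buf[0] < -9.
Before r := c - 2*t: buf[0] < -9
Before t := 3*c - 2*t + 7: buf[0] < -9
Before buf[c + 3] := r + c - 9: store(buf, c + 3, c + r - 9)[0] < -9
Answer: WP = store(buf, c + 3, c + r - 9)[0] < -9


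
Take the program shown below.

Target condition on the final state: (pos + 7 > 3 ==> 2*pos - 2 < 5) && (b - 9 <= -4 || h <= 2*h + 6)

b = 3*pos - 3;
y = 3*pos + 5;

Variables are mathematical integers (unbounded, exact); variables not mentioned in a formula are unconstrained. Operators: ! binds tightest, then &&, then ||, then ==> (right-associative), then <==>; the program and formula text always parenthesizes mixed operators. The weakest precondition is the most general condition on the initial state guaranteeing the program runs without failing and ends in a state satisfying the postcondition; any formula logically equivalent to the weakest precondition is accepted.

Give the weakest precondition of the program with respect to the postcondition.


Working backward. After the program, the postcondition (pos + 7 > 3 ==> 2*pos - 2 < 5) && (b - 9 <= -4 || h <= 2*h + 6) must hold; in canonical form it is (pos > -4 ==> 2*pos < 7) && (b <= 5 || h >= -6).
Before y := 3*pos + 5: (pos > -4 ==> 2*pos < 7) && (b <= 5 || h >= -6)
Before b := 3*pos - 3: (pos > -4 ==> 2*pos < 7) && (3*pos <= 8 || h >= -6)
Answer: WP = (pos > -4 ==> 2*pos < 7) && (3*pos <= 8 || h >= -6)


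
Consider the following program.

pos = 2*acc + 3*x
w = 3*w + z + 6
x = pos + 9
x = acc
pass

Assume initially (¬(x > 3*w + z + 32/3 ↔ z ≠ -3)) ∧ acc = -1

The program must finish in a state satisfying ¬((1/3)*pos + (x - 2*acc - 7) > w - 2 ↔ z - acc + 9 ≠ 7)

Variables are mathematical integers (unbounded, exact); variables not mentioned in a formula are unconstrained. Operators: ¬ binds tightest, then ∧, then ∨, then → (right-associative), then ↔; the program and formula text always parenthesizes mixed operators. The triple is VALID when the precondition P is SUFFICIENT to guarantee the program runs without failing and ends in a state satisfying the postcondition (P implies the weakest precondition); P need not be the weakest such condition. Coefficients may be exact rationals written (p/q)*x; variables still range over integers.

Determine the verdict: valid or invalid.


Working backward. After the program, the postcondition ¬((1/3)*pos + (x - 2*acc - 7) > w - 2 ↔ z - acc + 9 ≠ 7) must hold; in canonical form it is ¬((1/3)*pos + x > 2*acc + w + 5 ↔ z ≠ acc - 2).
Before skip: ¬((1/3)*pos + x > 2*acc + w + 5 ↔ z ≠ acc - 2)
Before x := acc: ¬((1/3)*pos > acc + w + 5 ↔ z ≠ acc - 2)
Before x := pos + 9: ¬((1/3)*pos > acc + w + 5 ↔ z ≠ acc - 2)
Before w := 3*w + z + 6: ¬((1/3)*pos > acc + 3*w + z + 11 ↔ z ≠ acc - 2)
Before pos := 2*acc + 3*x: ¬(x > (1/3)*acc + 3*w + z + 11 ↔ z ≠ acc - 2)
The weakest precondition is ¬(x > (1/3)*acc + 3*w + z + 11 ↔ z ≠ acc - 2).
Check whether (¬(x > 3*w + z + 32/3 ↔ z ≠ -3)) ∧ acc = -1 implies it.
Every state satisfying the precondition satisfies the weakest precondition: the implication holds.
Answer: valid


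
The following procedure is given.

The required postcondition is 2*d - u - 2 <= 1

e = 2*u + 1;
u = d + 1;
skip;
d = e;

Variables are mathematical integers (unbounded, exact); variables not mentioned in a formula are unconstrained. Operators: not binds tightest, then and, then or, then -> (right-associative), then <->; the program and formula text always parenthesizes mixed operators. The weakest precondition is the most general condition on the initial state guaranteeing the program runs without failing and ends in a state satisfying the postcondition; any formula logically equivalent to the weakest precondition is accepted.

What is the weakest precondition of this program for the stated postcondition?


Working backward. After the program, the postcondition 2*d - u - 2 <= 1 must hold; in canonical form it is 2*d <= u + 3.
Before d := e: 2*e <= u + 3
Before skip: 2*e <= u + 3
Before u := d + 1: 2*e <= d + 4
Before e := 2*u + 1: 4*u <= d + 2
Answer: WP = 4*u <= d + 2


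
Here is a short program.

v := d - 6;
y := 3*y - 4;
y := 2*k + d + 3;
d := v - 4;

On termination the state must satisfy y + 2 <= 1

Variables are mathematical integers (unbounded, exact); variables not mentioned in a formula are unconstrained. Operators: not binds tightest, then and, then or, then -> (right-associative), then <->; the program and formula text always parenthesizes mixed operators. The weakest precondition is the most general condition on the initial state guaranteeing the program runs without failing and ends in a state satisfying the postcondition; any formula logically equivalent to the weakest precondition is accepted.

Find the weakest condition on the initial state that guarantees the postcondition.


Working backward. After the program, the postcondition y + 2 <= 1 must hold; in canonical form it is y <= -1.
Before d := v - 4: y <= -1
Before y := 2*k + d + 3: d + 2*k <= -4
Before y := 3*y - 4: d + 2*k <= -4
Before v := d - 6: d + 2*k <= -4
Answer: WP = d + 2*k <= -4


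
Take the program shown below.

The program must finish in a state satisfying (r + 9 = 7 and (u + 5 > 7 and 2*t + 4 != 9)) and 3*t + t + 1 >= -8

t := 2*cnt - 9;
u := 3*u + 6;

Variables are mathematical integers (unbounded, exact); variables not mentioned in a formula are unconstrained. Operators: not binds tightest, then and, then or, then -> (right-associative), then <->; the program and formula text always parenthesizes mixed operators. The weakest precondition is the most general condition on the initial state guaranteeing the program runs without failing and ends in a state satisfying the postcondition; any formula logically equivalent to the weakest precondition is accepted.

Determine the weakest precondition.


Working backward. After the program, the postcondition (r + 9 = 7 and (u + 5 > 7 and 2*t + 4 != 9)) and 3*t + t + 1 >= -8 must hold; in canonical form it is r = -2 and u > 2 and 2*t != 5 and 4*t >= -9.
Before u := 3*u + 6: r = -2 and 3*u > -4 and 2*t != 5 and 4*t >= -9
Before t := 2*cnt - 9: r = -2 and 3*u > -4 and 4*cnt != 23 and 8*cnt >= 27
Answer: WP = r = -2 and 3*u > -4 and 4*cnt != 23 and 8*cnt >= 27


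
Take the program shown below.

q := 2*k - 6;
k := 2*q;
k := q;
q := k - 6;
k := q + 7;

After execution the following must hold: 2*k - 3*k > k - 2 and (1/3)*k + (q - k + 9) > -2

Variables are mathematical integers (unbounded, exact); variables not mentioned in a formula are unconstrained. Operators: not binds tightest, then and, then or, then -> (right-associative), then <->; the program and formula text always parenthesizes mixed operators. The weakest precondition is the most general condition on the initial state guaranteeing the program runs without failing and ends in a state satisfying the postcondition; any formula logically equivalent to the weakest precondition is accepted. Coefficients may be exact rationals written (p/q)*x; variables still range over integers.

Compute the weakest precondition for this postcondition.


Working backward. After the program, the postcondition 2*k - 3*k > k - 2 and (1/3)*k + (q - k + 9) > -2 must hold; in canonical form it is 2*k < 2 and q > (2/3)*k - 11.
Before k := q + 7: 2*q < -12 and (1/3)*q > -19/3
Before q := k - 6: 2*k < 0 and (1/3)*k > -13/3
Before k := q: 2*q < 0 and (1/3)*q > -13/3
Before k := 2*q: 2*q < 0 and (1/3)*q > -13/3
Before q := 2*k - 6: 4*k < 12 and (2/3)*k > -7/3
Answer: WP = 4*k < 12 and (2/3)*k > -7/3
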